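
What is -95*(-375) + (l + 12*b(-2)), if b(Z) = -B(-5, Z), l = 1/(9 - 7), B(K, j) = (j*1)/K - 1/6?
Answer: 356227/10 ≈ 35623.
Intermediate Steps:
B(K, j) = -⅙ + j/K (B(K, j) = j/K - 1*⅙ = j/K - ⅙ = -⅙ + j/K)
l = ½ (l = 1/2 = ½ ≈ 0.50000)
b(Z) = ⅙ + Z/5 (b(Z) = -(Z - ⅙*(-5))/(-5) = -(-1)*(Z + ⅚)/5 = -(-1)*(⅚ + Z)/5 = -(-⅙ - Z/5) = ⅙ + Z/5)
-95*(-375) + (l + 12*b(-2)) = -95*(-375) + (½ + 12*(⅙ + (⅕)*(-2))) = 35625 + (½ + 12*(⅙ - ⅖)) = 35625 + (½ + 12*(-7/30)) = 35625 + (½ - 14/5) = 35625 - 23/10 = 356227/10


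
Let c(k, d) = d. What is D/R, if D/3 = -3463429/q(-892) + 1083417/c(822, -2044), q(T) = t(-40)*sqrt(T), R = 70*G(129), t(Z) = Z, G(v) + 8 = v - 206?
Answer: 3250251/12161800 + 10390287*I*sqrt(223)/106148000 ≈ 0.26725 + 1.4617*I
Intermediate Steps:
G(v) = -214 + v (G(v) = -8 + (v - 206) = -8 + (-206 + v) = -214 + v)
R = -5950 (R = 70*(-214 + 129) = 70*(-85) = -5950)
q(T) = -40*sqrt(T)
D = -3250251/2044 - 10390287*I*sqrt(223)/17840 (D = 3*(-3463429*I*sqrt(223)/17840 + 1083417/(-2044)) = 3*(-3463429*I*sqrt(223)/17840 + 1083417*(-1/2044)) = 3*(-3463429*I*sqrt(223)/17840 - 1083417/2044) = 3*(-1083417/2044 - 3463429*I*sqrt(223)/17840) = -3250251/2044 - 10390287*I*sqrt(223)/17840 ≈ -1590.1 - 8697.3*I)
D/R = (-3250251/2044 - 10390287*I*sqrt(223)/17840)/(-5950) = (-3250251/2044 - 10390287*I*sqrt(223)/17840)*(-1/5950) = 3250251/12161800 + 10390287*I*sqrt(223)/106148000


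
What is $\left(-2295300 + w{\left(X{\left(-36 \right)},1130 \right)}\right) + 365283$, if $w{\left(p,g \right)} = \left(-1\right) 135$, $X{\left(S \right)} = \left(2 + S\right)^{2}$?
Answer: $-1930152$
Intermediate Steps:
$w{\left(p,g \right)} = -135$
$\left(-2295300 + w{\left(X{\left(-36 \right)},1130 \right)}\right) + 365283 = \left(-2295300 - 135\right) + 365283 = -2295435 + 365283 = -1930152$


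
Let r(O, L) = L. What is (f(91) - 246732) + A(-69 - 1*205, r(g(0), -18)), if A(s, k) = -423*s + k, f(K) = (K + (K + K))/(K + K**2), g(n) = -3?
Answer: -12038013/92 ≈ -1.3085e+5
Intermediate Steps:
f(K) = 3*K/(K + K**2) (f(K) = (K + 2*K)/(K + K**2) = (3*K)/(K + K**2) = 3*K/(K + K**2))
A(s, k) = k - 423*s
(f(91) - 246732) + A(-69 - 1*205, r(g(0), -18)) = (3/(1 + 91) - 246732) + (-18 - 423*(-69 - 1*205)) = (3/92 - 246732) + (-18 - 423*(-69 - 205)) = (3*(1/92) - 246732) + (-18 - 423*(-274)) = (3/92 - 246732) + (-18 + 115902) = -22699341/92 + 115884 = -12038013/92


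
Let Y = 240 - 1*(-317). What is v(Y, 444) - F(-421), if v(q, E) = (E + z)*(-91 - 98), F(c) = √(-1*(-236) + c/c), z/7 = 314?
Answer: -499338 - √237 ≈ -4.9935e+5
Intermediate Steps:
z = 2198 (z = 7*314 = 2198)
F(c) = √237 (F(c) = √(236 + 1) = √237)
Y = 557 (Y = 240 + 317 = 557)
v(q, E) = -415422 - 189*E (v(q, E) = (E + 2198)*(-91 - 98) = (2198 + E)*(-189) = -415422 - 189*E)
v(Y, 444) - F(-421) = (-415422 - 189*444) - √237 = (-415422 - 83916) - √237 = -499338 - √237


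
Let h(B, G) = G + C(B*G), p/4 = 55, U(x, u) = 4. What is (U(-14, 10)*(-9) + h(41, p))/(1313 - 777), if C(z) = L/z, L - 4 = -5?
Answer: 1659679/4834720 ≈ 0.34328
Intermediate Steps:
p = 220 (p = 4*55 = 220)
L = -1 (L = 4 - 5 = -1)
C(z) = -1/z
h(B, G) = G - 1/(B*G)
(U(-14, 10)*(-9) + h(41, p))/(1313 - 777) = (4*(-9) + (220 - 1/(41*220)))/(1313 - 777) = (-36 + (220 - 1*1/41*1/220))/536 = (-36 + (220 - 1/9020))*(1/536) = (-36 + 1984399/9020)*(1/536) = (1659679/9020)*(1/536) = 1659679/4834720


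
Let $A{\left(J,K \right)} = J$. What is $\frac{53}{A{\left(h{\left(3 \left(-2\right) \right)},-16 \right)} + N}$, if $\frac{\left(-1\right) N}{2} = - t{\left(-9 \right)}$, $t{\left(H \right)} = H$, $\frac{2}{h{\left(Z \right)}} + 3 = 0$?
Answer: $- \frac{159}{56} \approx -2.8393$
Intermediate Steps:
$h{\left(Z \right)} = - \frac{2}{3}$ ($h{\left(Z \right)} = \frac{2}{-3 + 0} = \frac{2}{-3} = 2 \left(- \frac{1}{3}\right) = - \frac{2}{3}$)
$N = -18$ ($N = - 2 \left(\left(-1\right) \left(-9\right)\right) = \left(-2\right) 9 = -18$)
$\frac{53}{A{\left(h{\left(3 \left(-2\right) \right)},-16 \right)} + N} = \frac{53}{- \frac{2}{3} - 18} = \frac{53}{- \frac{56}{3}} = 53 \left(- \frac{3}{56}\right) = - \frac{159}{56}$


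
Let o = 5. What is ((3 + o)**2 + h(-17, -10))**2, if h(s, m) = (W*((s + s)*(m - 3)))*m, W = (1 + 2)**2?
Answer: 1577360656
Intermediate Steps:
W = 9 (W = 3**2 = 9)
h(s, m) = 18*m*s*(-3 + m) (h(s, m) = (9*((s + s)*(m - 3)))*m = (9*((2*s)*(-3 + m)))*m = (9*(2*s*(-3 + m)))*m = (18*s*(-3 + m))*m = 18*m*s*(-3 + m))
((3 + o)**2 + h(-17, -10))**2 = ((3 + 5)**2 + 18*(-10)*(-17)*(-3 - 10))**2 = (8**2 + 18*(-10)*(-17)*(-13))**2 = (64 - 39780)**2 = (-39716)**2 = 1577360656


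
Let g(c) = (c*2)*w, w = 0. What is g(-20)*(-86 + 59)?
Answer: 0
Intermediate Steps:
g(c) = 0 (g(c) = (c*2)*0 = (2*c)*0 = 0)
g(-20)*(-86 + 59) = 0*(-86 + 59) = 0*(-27) = 0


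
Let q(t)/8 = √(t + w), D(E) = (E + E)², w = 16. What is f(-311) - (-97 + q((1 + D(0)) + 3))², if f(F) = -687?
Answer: -11376 + 3104*√5 ≈ -4435.2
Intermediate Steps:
D(E) = 4*E² (D(E) = (2*E)² = 4*E²)
q(t) = 8*√(16 + t) (q(t) = 8*√(t + 16) = 8*√(16 + t))
f(-311) - (-97 + q((1 + D(0)) + 3))² = -687 - (-97 + 8*√(16 + ((1 + 4*0²) + 3)))² = -687 - (-97 + 8*√(16 + ((1 + 4*0) + 3)))² = -687 - (-97 + 8*√(16 + ((1 + 0) + 3)))² = -687 - (-97 + 8*√(16 + (1 + 3)))² = -687 - (-97 + 8*√(16 + 4))² = -687 - (-97 + 8*√20)² = -687 - (-97 + 8*(2*√5))² = -687 - (-97 + 16*√5)²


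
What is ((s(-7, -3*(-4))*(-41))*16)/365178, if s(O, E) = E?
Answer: -1312/60863 ≈ -0.021557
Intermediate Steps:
((s(-7, -3*(-4))*(-41))*16)/365178 = ((-3*(-4)*(-41))*16)/365178 = ((12*(-41))*16)*(1/365178) = -492*16*(1/365178) = -7872*1/365178 = -1312/60863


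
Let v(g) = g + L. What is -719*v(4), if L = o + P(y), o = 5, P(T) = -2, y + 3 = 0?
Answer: -5033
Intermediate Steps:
y = -3 (y = -3 + 0 = -3)
L = 3 (L = 5 - 2 = 3)
v(g) = 3 + g (v(g) = g + 3 = 3 + g)
-719*v(4) = -719*(3 + 4) = -719*7 = -5033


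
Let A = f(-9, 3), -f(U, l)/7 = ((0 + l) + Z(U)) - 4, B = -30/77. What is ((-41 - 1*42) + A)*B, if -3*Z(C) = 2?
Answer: 2140/77 ≈ 27.792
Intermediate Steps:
Z(C) = -2/3 (Z(C) = -1/3*2 = -2/3)
B = -30/77 (B = -30*1/77 = -30/77 ≈ -0.38961)
f(U, l) = 98/3 - 7*l (f(U, l) = -7*(((0 + l) - 2/3) - 4) = -7*((l - 2/3) - 4) = -7*((-2/3 + l) - 4) = -7*(-14/3 + l) = 98/3 - 7*l)
A = 35/3 (A = 98/3 - 7*3 = 98/3 - 21 = 35/3 ≈ 11.667)
((-41 - 1*42) + A)*B = ((-41 - 1*42) + 35/3)*(-30/77) = ((-41 - 42) + 35/3)*(-30/77) = (-83 + 35/3)*(-30/77) = -214/3*(-30/77) = 2140/77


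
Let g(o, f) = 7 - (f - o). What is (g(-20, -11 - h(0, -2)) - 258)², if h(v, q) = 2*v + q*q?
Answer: 65536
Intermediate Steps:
h(v, q) = q² + 2*v (h(v, q) = 2*v + q² = q² + 2*v)
g(o, f) = 7 + o - f (g(o, f) = 7 + (o - f) = 7 + o - f)
(g(-20, -11 - h(0, -2)) - 258)² = ((7 - 20 - (-11 - ((-2)² + 2*0))) - 258)² = ((7 - 20 - (-11 - (4 + 0))) - 258)² = ((7 - 20 - (-11 - 1*4)) - 258)² = ((7 - 20 - (-11 - 4)) - 258)² = ((7 - 20 - 1*(-15)) - 258)² = ((7 - 20 + 15) - 258)² = (2 - 258)² = (-256)² = 65536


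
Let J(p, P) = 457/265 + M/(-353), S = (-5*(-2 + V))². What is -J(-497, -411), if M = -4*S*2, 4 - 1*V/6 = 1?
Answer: -13729321/93545 ≈ -146.77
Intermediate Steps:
V = 18 (V = 24 - 6*1 = 24 - 6 = 18)
S = 6400 (S = (-5*(-2 + 18))² = (-5*16)² = (-80)² = 6400)
M = -51200 (M = -4*6400*2 = -25600*2 = -51200)
J(p, P) = 13729321/93545 (J(p, P) = 457/265 - 51200/(-353) = 457*(1/265) - 51200*(-1/353) = 457/265 + 51200/353 = 13729321/93545)
-J(-497, -411) = -1*13729321/93545 = -13729321/93545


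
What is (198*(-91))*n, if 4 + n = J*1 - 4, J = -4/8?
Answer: 153153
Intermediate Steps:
J = -1/2 (J = -4*1/8 = -1/2 ≈ -0.50000)
n = -17/2 (n = -4 + (-1/2*1 - 4) = -4 + (-1/2 - 4) = -4 - 9/2 = -17/2 ≈ -8.5000)
(198*(-91))*n = (198*(-91))*(-17/2) = -18018*(-17/2) = 153153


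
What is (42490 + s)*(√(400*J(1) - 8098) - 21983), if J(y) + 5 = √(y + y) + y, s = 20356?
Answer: -1381543618 + 62846*I*√(9698 - 400*√2) ≈ -1.3815e+9 + 6.0058e+6*I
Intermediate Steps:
J(y) = -5 + y + √2*√y (J(y) = -5 + (√(y + y) + y) = -5 + (√(2*y) + y) = -5 + (√2*√y + y) = -5 + (y + √2*√y) = -5 + y + √2*√y)
(42490 + s)*(√(400*J(1) - 8098) - 21983) = (42490 + 20356)*(√(400*(-5 + 1 + √2*√1) - 8098) - 21983) = 62846*(√(400*(-5 + 1 + √2*1) - 8098) - 21983) = 62846*(√(400*(-5 + 1 + √2) - 8098) - 21983) = 62846*(√(400*(-4 + √2) - 8098) - 21983) = 62846*(√((-1600 + 400*√2) - 8098) - 21983) = 62846*(√(-9698 + 400*√2) - 21983) = 62846*(-21983 + √(-9698 + 400*√2)) = -1381543618 + 62846*√(-9698 + 400*√2)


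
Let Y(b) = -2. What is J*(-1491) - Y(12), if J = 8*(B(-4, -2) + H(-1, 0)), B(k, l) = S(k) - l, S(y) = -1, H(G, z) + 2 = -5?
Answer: 71570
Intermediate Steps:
H(G, z) = -7 (H(G, z) = -2 - 5 = -7)
B(k, l) = -1 - l
J = -48 (J = 8*((-1 - 1*(-2)) - 7) = 8*((-1 + 2) - 7) = 8*(1 - 7) = 8*(-6) = -48)
J*(-1491) - Y(12) = -48*(-1491) - 1*(-2) = 71568 + 2 = 71570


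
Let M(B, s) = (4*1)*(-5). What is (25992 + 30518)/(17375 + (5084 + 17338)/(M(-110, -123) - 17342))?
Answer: 245281655/75410582 ≈ 3.2526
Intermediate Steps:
M(B, s) = -20 (M(B, s) = 4*(-5) = -20)
(25992 + 30518)/(17375 + (5084 + 17338)/(M(-110, -123) - 17342)) = (25992 + 30518)/(17375 + (5084 + 17338)/(-20 - 17342)) = 56510/(17375 + 22422/(-17362)) = 56510/(17375 + 22422*(-1/17362)) = 56510/(17375 - 11211/8681) = 56510/(150821164/8681) = 56510*(8681/150821164) = 245281655/75410582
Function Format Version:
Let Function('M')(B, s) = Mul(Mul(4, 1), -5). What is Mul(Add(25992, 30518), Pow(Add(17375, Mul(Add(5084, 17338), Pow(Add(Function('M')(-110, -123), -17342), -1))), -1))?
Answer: Rational(245281655, 75410582) ≈ 3.2526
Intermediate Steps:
Function('M')(B, s) = -20 (Function('M')(B, s) = Mul(4, -5) = -20)
Mul(Add(25992, 30518), Pow(Add(17375, Mul(Add(5084, 17338), Pow(Add(Function('M')(-110, -123), -17342), -1))), -1)) = Mul(Add(25992, 30518), Pow(Add(17375, Mul(Add(5084, 17338), Pow(Add(-20, -17342), -1))), -1)) = Mul(56510, Pow(Add(17375, Mul(22422, Pow(-17362, -1))), -1)) = Mul(56510, Pow(Add(17375, Mul(22422, Rational(-1, 17362))), -1)) = Mul(56510, Pow(Add(17375, Rational(-11211, 8681)), -1)) = Mul(56510, Pow(Rational(150821164, 8681), -1)) = Mul(56510, Rational(8681, 150821164)) = Rational(245281655, 75410582)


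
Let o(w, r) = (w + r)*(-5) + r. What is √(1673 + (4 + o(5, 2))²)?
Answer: √2514 ≈ 50.140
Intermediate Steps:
o(w, r) = -5*w - 4*r (o(w, r) = (r + w)*(-5) + r = (-5*r - 5*w) + r = -5*w - 4*r)
√(1673 + (4 + o(5, 2))²) = √(1673 + (4 + (-5*5 - 4*2))²) = √(1673 + (4 + (-25 - 8))²) = √(1673 + (4 - 33)²) = √(1673 + (-29)²) = √(1673 + 841) = √2514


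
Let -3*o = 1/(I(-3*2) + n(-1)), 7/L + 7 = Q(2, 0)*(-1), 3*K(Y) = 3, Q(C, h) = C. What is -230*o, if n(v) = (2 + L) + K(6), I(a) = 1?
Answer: 690/29 ≈ 23.793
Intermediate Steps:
K(Y) = 1 (K(Y) = (1/3)*3 = 1)
L = -7/9 (L = 7/(-7 + 2*(-1)) = 7/(-7 - 2) = 7/(-9) = 7*(-1/9) = -7/9 ≈ -0.77778)
n(v) = 20/9 (n(v) = (2 - 7/9) + 1 = 11/9 + 1 = 20/9)
o = -3/29 (o = -1/(3*(1 + 20/9)) = -1/(3*29/9) = -1/3*9/29 = -3/29 ≈ -0.10345)
-230*o = -230*(-3/29) = 690/29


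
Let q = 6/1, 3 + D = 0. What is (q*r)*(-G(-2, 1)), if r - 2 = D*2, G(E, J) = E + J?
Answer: -24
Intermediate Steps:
D = -3 (D = -3 + 0 = -3)
q = 6 (q = 6*1 = 6)
r = -4 (r = 2 - 3*2 = 2 - 6 = -4)
(q*r)*(-G(-2, 1)) = (6*(-4))*(-(-2 + 1)) = -(-24)*(-1) = -24*1 = -24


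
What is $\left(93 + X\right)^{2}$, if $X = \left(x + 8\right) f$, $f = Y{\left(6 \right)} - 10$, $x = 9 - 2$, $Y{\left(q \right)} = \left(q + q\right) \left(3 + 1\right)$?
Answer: $439569$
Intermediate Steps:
$Y{\left(q \right)} = 8 q$ ($Y{\left(q \right)} = 2 q 4 = 8 q$)
$x = 7$
$f = 38$ ($f = 8 \cdot 6 - 10 = 48 - 10 = 38$)
$X = 570$ ($X = \left(7 + 8\right) 38 = 15 \cdot 38 = 570$)
$\left(93 + X\right)^{2} = \left(93 + 570\right)^{2} = 663^{2} = 439569$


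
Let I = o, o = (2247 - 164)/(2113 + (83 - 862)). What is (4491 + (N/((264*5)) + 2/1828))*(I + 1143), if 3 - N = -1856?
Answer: 75231846782477/14631312 ≈ 5.1418e+6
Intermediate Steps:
N = 1859 (N = 3 - 1*(-1856) = 3 + 1856 = 1859)
o = 2083/1334 (o = 2083/(2113 - 779) = 2083/1334 ≈ 1.5615)
I = 2083/1334 ≈ 1.5615
(4491 + (N/((264*5)) + 2/1828))*(I + 1143) = (4491 + (1859/((264*5)) + 2/1828))*(2083/1334 + 1143) = (4491 + (1859/1320 + 2*(1/1828)))*(1526845/1334) = (4491 + (1859*(1/1320) + 1/914))*(1526845/1334) = (4491 + (169/120 + 1/914))*(1526845/1334) = (4491 + 77293/54840)*(1526845/1334) = (246363733/54840)*(1526845/1334) = 75231846782477/14631312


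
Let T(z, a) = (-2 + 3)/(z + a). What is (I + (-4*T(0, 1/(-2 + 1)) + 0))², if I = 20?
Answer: 576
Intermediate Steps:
T(z, a) = 1/(a + z)
(I + (-4*T(0, 1/(-2 + 1)) + 0))² = (20 + (-4/(1/(-2 + 1) + 0) + 0))² = (20 + (-4/(1/(-1) + 0) + 0))² = (20 + (-4/(-1 + 0) + 0))² = (20 + (-4/(-1) + 0))² = (20 + (-4*(-1) + 0))² = (20 + (4 + 0))² = (20 + 4)² = 24² = 576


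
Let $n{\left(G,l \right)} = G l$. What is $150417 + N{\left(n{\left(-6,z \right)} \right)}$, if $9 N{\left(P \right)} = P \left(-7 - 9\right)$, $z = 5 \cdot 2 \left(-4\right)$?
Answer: $\frac{449971}{3} \approx 1.4999 \cdot 10^{5}$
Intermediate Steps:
$z = -40$ ($z = 10 \left(-4\right) = -40$)
$N{\left(P \right)} = - \frac{16 P}{9}$ ($N{\left(P \right)} = \frac{P \left(-7 - 9\right)}{9} = \frac{P \left(-16\right)}{9} = \frac{\left(-16\right) P}{9} = - \frac{16 P}{9}$)
$150417 + N{\left(n{\left(-6,z \right)} \right)} = 150417 - \frac{16 \left(\left(-6\right) \left(-40\right)\right)}{9} = 150417 - \frac{1280}{3} = \frac{449971}{3}$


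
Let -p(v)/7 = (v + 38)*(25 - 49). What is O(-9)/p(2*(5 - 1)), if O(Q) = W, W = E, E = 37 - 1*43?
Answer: -1/1288 ≈ -0.00077640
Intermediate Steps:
E = -6 (E = 37 - 43 = -6)
p(v) = 6384 + 168*v (p(v) = -7*(v + 38)*(25 - 49) = -7*(38 + v)*(-24) = -7*(-912 - 24*v) = 6384 + 168*v)
W = -6
O(Q) = -6
O(-9)/p(2*(5 - 1)) = -6/(6384 + 168*(2*(5 - 1))) = -6/(6384 + 168*(2*4)) = -6/(6384 + 168*8) = -6/(6384 + 1344) = -6/7728 = -6*1/7728 = -1/1288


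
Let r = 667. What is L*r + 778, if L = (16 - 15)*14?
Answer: 10116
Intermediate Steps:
L = 14 (L = 1*14 = 14)
L*r + 778 = 14*667 + 778 = 9338 + 778 = 10116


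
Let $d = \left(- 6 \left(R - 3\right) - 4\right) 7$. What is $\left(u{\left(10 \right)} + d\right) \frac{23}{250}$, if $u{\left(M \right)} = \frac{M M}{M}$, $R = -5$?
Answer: $\frac{3657}{125} \approx 29.256$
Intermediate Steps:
$u{\left(M \right)} = M$ ($u{\left(M \right)} = \frac{M^{2}}{M} = M$)
$d = 308$ ($d = \left(- 6 \left(-5 - 3\right) - 4\right) 7 = \left(\left(-6\right) \left(-8\right) - 4\right) 7 = \left(48 - 4\right) 7 = 44 \cdot 7 = 308$)
$\left(u{\left(10 \right)} + d\right) \frac{23}{250} = \left(10 + 308\right) \frac{23}{250} = 318 \cdot 23 \cdot \frac{1}{250} = 318 \cdot \frac{23}{250} = \frac{3657}{125}$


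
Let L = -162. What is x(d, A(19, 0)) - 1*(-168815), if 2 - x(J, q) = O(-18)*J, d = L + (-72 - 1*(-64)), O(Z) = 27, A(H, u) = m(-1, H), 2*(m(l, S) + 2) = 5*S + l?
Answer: 173407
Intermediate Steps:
m(l, S) = -2 + l/2 + 5*S/2 (m(l, S) = -2 + (5*S + l)/2 = -2 + (l + 5*S)/2 = -2 + (l/2 + 5*S/2) = -2 + l/2 + 5*S/2)
A(H, u) = -5/2 + 5*H/2 (A(H, u) = -2 + (½)*(-1) + 5*H/2 = -2 - ½ + 5*H/2 = -5/2 + 5*H/2)
d = -170 (d = -162 + (-72 - 1*(-64)) = -162 + (-72 + 64) = -162 - 8 = -170)
x(J, q) = 2 - 27*J
x(d, A(19, 0)) - 1*(-168815) = (2 - 27*(-170)) - 1*(-168815) = (2 + 4590) + 168815 = 4592 + 168815 = 173407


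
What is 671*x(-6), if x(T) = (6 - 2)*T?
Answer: -16104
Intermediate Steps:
x(T) = 4*T
671*x(-6) = 671*(4*(-6)) = 671*(-24) = -16104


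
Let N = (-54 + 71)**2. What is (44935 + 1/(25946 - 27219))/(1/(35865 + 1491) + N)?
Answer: 2136847400424/13743161605 ≈ 155.48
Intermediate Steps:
N = 289 (N = 17**2 = 289)
(44935 + 1/(25946 - 27219))/(1/(35865 + 1491) + N) = (44935 + 1/(25946 - 27219))/(1/(35865 + 1491) + 289) = (44935 + 1/(-1273))/(1/37356 + 289) = (44935 - 1/1273)/(1/37356 + 289) = 57202254/(1273*(10795885/37356)) = (57202254/1273)*(37356/10795885) = 2136847400424/13743161605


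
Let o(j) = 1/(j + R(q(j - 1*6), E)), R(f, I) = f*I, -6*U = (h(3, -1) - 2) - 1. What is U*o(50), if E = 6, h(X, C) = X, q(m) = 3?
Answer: 0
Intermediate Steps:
U = 0 (U = -((3 - 2) - 1)/6 = -(1 - 1)/6 = -⅙*0 = 0)
R(f, I) = I*f
o(j) = 1/(18 + j) (o(j) = 1/(j + 6*3) = 1/(j + 18) = 1/(18 + j))
U*o(50) = 0/(18 + 50) = 0/68 = 0*(1/68) = 0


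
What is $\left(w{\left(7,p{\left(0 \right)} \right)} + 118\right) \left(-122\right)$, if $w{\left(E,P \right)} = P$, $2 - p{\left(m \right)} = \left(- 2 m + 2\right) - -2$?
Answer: $-14152$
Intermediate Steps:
$p{\left(m \right)} = -2 + 2 m$ ($p{\left(m \right)} = 2 - \left(\left(- 2 m + 2\right) - -2\right) = 2 - \left(\left(2 - 2 m\right) + 2\right) = 2 - \left(4 - 2 m\right) = 2 + \left(-4 + 2 m\right) = -2 + 2 m$)
$\left(w{\left(7,p{\left(0 \right)} \right)} + 118\right) \left(-122\right) = \left(\left(-2 + 2 \cdot 0\right) + 118\right) \left(-122\right) = \left(\left(-2 + 0\right) + 118\right) \left(-122\right) = \left(-2 + 118\right) \left(-122\right) = 116 \left(-122\right) = -14152$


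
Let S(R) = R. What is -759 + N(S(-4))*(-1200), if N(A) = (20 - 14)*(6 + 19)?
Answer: -180759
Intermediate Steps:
N(A) = 150 (N(A) = 6*25 = 150)
-759 + N(S(-4))*(-1200) = -759 + 150*(-1200) = -759 - 180000 = -180759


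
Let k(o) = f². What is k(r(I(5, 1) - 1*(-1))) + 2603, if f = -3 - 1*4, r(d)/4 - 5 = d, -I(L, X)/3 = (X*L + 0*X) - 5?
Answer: 2652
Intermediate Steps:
I(L, X) = 15 - 3*L*X (I(L, X) = -3*((X*L + 0*X) - 5) = -3*((L*X + 0) - 5) = -3*(L*X - 5) = -3*(-5 + L*X) = 15 - 3*L*X)
r(d) = 20 + 4*d
f = -7 (f = -3 - 4 = -7)
k(o) = 49 (k(o) = (-7)² = 49)
k(r(I(5, 1) - 1*(-1))) + 2603 = 49 + 2603 = 2652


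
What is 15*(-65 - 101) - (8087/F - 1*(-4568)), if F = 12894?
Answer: -91013939/12894 ≈ -7058.6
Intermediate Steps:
15*(-65 - 101) - (8087/F - 1*(-4568)) = 15*(-65 - 101) - (8087/12894 - 1*(-4568)) = 15*(-166) - (8087*(1/12894) + 4568) = -2490 - (8087/12894 + 4568) = -2490 - 1*58907879/12894 = -2490 - 58907879/12894 = -91013939/12894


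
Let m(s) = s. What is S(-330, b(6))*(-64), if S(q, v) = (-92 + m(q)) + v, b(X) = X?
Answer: 26624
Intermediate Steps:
S(q, v) = -92 + q + v (S(q, v) = (-92 + q) + v = -92 + q + v)
S(-330, b(6))*(-64) = (-92 - 330 + 6)*(-64) = -416*(-64) = 26624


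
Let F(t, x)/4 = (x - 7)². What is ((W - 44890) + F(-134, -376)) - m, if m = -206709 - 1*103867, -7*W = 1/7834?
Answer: 46746214395/54838 ≈ 8.5244e+5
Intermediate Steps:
F(t, x) = 4*(-7 + x)² (F(t, x) = 4*(x - 7)² = 4*(-7 + x)²)
W = -1/54838 (W = -⅐/7834 = -⅐*1/7834 = -1/54838 ≈ -1.8236e-5)
m = -310576 (m = -206709 - 103867 = -310576)
((W - 44890) + F(-134, -376)) - m = ((-1/54838 - 44890) + 4*(-7 - 376)²) - 1*(-310576) = (-2461677821/54838 + 4*(-383)²) + 310576 = (-2461677821/54838 + 4*146689) + 310576 = (-2461677821/54838 + 586756) + 310576 = 29714847707/54838 + 310576 = 46746214395/54838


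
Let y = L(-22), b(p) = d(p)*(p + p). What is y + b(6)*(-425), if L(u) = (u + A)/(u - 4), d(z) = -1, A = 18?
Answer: 66302/13 ≈ 5100.2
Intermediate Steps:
L(u) = (18 + u)/(-4 + u) (L(u) = (u + 18)/(u - 4) = (18 + u)/(-4 + u))
b(p) = -2*p (b(p) = -(p + p) = -2*p)
y = 2/13 (y = (18 - 22)/(-4 - 22) = -4/(-26) = -1/26*(-4) = 2/13 ≈ 0.15385)
y + b(6)*(-425) = 2/13 - 2*6*(-425) = 2/13 - 12*(-425) = 2/13 + 5100 = 66302/13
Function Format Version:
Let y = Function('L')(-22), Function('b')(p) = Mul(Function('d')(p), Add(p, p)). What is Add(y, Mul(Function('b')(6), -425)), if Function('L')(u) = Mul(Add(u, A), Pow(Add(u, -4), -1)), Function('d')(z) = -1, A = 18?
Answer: Rational(66302, 13) ≈ 5100.2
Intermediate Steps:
Function('L')(u) = Mul(Pow(Add(-4, u), -1), Add(18, u)) (Function('L')(u) = Mul(Add(u, 18), Pow(Add(u, -4), -1)) = Mul(Add(18, u), Pow(Add(-4, u), -1)) = Mul(Pow(Add(-4, u), -1), Add(18, u)))
Function('b')(p) = Mul(-2, p) (Function('b')(p) = Mul(-1, Add(p, p)) = Mul(-1, Mul(2, p)) = Mul(-2, p))
y = Rational(2, 13) (y = Mul(Pow(Add(-4, -22), -1), Add(18, -22)) = Mul(Pow(-26, -1), -4) = Mul(Rational(-1, 26), -4) = Rational(2, 13) ≈ 0.15385)
Add(y, Mul(Function('b')(6), -425)) = Add(Rational(2, 13), Mul(Mul(-2, 6), -425)) = Add(Rational(2, 13), Mul(-12, -425)) = Add(Rational(2, 13), 5100) = Rational(66302, 13)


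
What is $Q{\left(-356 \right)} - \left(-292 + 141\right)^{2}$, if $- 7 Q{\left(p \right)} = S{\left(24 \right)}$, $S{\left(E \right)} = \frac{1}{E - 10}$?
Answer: $- \frac{2234499}{98} \approx -22801.0$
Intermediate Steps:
$S{\left(E \right)} = \frac{1}{-10 + E}$
$Q{\left(p \right)} = - \frac{1}{98}$ ($Q{\left(p \right)} = - \frac{1}{7 \left(-10 + 24\right)} = - \frac{1}{7 \cdot 14} = \left(- \frac{1}{7}\right) \frac{1}{14} = - \frac{1}{98}$)
$Q{\left(-356 \right)} - \left(-292 + 141\right)^{2} = - \frac{1}{98} - \left(-292 + 141\right)^{2} = - \frac{1}{98} - \left(-151\right)^{2} = - \frac{1}{98} - 22801 = - \frac{2234499}{98}$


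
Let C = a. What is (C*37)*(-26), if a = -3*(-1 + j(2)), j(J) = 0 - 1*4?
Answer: -14430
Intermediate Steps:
j(J) = -4 (j(J) = 0 - 4 = -4)
a = 15 (a = -3*(-1 - 4) = -3*(-5) = 15)
C = 15
(C*37)*(-26) = (15*37)*(-26) = 555*(-26) = -14430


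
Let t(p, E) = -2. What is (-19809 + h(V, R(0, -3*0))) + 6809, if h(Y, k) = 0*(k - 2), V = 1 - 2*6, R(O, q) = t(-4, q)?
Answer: -13000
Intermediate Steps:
R(O, q) = -2
V = -11 (V = 1 - 12 = -11)
h(Y, k) = 0 (h(Y, k) = 0*(-2 + k) = 0)
(-19809 + h(V, R(0, -3*0))) + 6809 = (-19809 + 0) + 6809 = -19809 + 6809 = -13000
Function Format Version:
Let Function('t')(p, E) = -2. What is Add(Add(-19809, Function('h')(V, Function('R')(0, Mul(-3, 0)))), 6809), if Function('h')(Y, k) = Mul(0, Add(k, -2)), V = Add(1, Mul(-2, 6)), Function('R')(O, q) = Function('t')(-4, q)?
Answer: -13000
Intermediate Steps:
Function('R')(O, q) = -2
V = -11 (V = Add(1, -12) = -11)
Function('h')(Y, k) = 0 (Function('h')(Y, k) = Mul(0, Add(-2, k)) = 0)
Add(Add(-19809, Function('h')(V, Function('R')(0, Mul(-3, 0)))), 6809) = Add(Add(-19809, 0), 6809) = Add(-19809, 6809) = -13000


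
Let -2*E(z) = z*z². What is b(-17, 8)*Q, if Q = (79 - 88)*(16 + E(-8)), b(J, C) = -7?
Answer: 17136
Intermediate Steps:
E(z) = -z³/2 (E(z) = -z*z²/2 = -z³/2)
Q = -2448 (Q = (79 - 88)*(16 - ½*(-8)³) = -9*(16 - ½*(-512)) = -9*(16 + 256) = -9*272 = -2448)
b(-17, 8)*Q = -7*(-2448) = 17136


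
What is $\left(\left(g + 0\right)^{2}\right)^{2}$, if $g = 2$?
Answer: $16$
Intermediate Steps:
$\left(\left(g + 0\right)^{2}\right)^{2} = \left(\left(2 + 0\right)^{2}\right)^{2} = \left(2^{2}\right)^{2} = 4^{2} = 16$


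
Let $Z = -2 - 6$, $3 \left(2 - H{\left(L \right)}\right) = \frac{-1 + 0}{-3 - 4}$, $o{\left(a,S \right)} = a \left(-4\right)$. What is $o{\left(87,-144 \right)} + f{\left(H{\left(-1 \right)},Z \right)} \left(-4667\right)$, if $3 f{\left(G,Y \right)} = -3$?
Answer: $4319$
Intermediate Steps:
$o{\left(a,S \right)} = - 4 a$
$H{\left(L \right)} = \frac{41}{21}$ ($H{\left(L \right)} = 2 - \frac{\left(-1 + 0\right) \frac{1}{-3 - 4}}{3} = 2 - \frac{\left(-1\right) \frac{1}{-7}}{3} = 2 - \frac{\left(-1\right) \left(- \frac{1}{7}\right)}{3} = 2 - \frac{1}{21} = \frac{41}{21}$)
$Z = -8$ ($Z = -2 - 6 = -8$)
$f{\left(G,Y \right)} = -1$ ($f{\left(G,Y \right)} = \frac{1}{3} \left(-3\right) = -1$)
$o{\left(87,-144 \right)} + f{\left(H{\left(-1 \right)},Z \right)} \left(-4667\right) = \left(-4\right) 87 - -4667 = -348 + 4667 = 4319$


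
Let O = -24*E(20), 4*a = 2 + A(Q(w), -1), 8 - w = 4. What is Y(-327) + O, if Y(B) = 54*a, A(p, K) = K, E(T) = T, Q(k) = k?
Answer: -933/2 ≈ -466.50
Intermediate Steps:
w = 4 (w = 8 - 1*4 = 8 - 4 = 4)
a = ¼ (a = (2 - 1)/4 = (¼)*1 = ¼ ≈ 0.25000)
Y(B) = 27/2 (Y(B) = 54*(¼) = 27/2)
O = -480 (O = -24*20 = -480)
Y(-327) + O = 27/2 - 480 = -933/2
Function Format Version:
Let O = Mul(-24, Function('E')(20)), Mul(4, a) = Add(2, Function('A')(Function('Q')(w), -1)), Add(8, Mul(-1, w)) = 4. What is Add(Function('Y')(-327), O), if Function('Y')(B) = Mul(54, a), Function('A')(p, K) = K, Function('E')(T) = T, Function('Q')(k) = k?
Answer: Rational(-933, 2) ≈ -466.50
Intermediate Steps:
w = 4 (w = Add(8, Mul(-1, 4)) = Add(8, -4) = 4)
a = Rational(1, 4) (a = Mul(Rational(1, 4), Add(2, -1)) = Mul(Rational(1, 4), 1) = Rational(1, 4) ≈ 0.25000)
Function('Y')(B) = Rational(27, 2) (Function('Y')(B) = Mul(54, Rational(1, 4)) = Rational(27, 2))
O = -480 (O = Mul(-24, 20) = -480)
Add(Function('Y')(-327), O) = Add(Rational(27, 2), -480) = Rational(-933, 2)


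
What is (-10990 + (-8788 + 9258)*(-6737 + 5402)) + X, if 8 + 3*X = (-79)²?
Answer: -1909087/3 ≈ -6.3636e+5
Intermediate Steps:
X = 6233/3 (X = -8/3 + (⅓)*(-79)² = -8/3 + (⅓)*6241 = -8/3 + 6241/3 = 6233/3 ≈ 2077.7)
(-10990 + (-8788 + 9258)*(-6737 + 5402)) + X = (-10990 + (-8788 + 9258)*(-6737 + 5402)) + 6233/3 = (-10990 + 470*(-1335)) + 6233/3 = (-10990 - 627450) + 6233/3 = -638440 + 6233/3 = -1909087/3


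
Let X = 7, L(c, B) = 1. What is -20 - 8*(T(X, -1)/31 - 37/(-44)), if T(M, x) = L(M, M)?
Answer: -9202/341 ≈ -26.985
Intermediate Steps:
T(M, x) = 1
-20 - 8*(T(X, -1)/31 - 37/(-44)) = -20 - 8*(1/31 - 37/(-44)) = -20 - 8*(1*(1/31) - 37*(-1/44)) = -20 - 8*(1/31 + 37/44) = -20 - 8*1191/1364 = -20 - 2382/341 = -9202/341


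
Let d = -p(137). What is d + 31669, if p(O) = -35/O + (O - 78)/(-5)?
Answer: 21701523/685 ≈ 31681.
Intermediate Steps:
p(O) = 78/5 - 35/O - O/5 (p(O) = -35/O + (-78 + O)*(-⅕) = -35/O + (78/5 - O/5) = 78/5 - 35/O - O/5)
d = 8258/685 (d = -(78/5 - 35/137 - ⅕*137) = -(78/5 - 35*1/137 - 137/5) = -(78/5 - 35/137 - 137/5) = -1*(-8258/685) = 8258/685 ≈ 12.055)
d + 31669 = 8258/685 + 31669 = 21701523/685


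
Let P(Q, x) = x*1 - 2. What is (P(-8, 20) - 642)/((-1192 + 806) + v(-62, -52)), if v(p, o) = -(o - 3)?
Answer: 624/331 ≈ 1.8852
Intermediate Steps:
v(p, o) = 3 - o (v(p, o) = -(-3 + o) = 3 - o)
P(Q, x) = -2 + x (P(Q, x) = x - 2 = -2 + x)
(P(-8, 20) - 642)/((-1192 + 806) + v(-62, -52)) = ((-2 + 20) - 642)/((-1192 + 806) + (3 - 1*(-52))) = (18 - 642)/(-386 + (3 + 52)) = -624/(-386 + 55) = -624/(-331) = -624*(-1/331) = 624/331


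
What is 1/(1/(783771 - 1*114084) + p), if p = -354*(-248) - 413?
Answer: 669687/58516580374 ≈ 1.1444e-5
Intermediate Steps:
p = 87379 (p = 87792 - 413 = 87379)
1/(1/(783771 - 1*114084) + p) = 1/(1/(783771 - 1*114084) + 87379) = 1/(1/(783771 - 114084) + 87379) = 1/(1/669687 + 87379) = 1/(58516580374/669687) = 669687/58516580374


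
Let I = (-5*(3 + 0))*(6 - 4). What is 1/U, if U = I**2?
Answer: 1/900 ≈ 0.0011111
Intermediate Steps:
I = -30 (I = -5*3*2 = -15*2 = -30)
U = 900 (U = (-30)**2 = 900)
1/U = 1/900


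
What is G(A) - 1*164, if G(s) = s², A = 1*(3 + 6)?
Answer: -83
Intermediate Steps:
A = 9 (A = 1*9 = 9)
G(A) - 1*164 = 9² - 1*164 = 81 - 164 = -83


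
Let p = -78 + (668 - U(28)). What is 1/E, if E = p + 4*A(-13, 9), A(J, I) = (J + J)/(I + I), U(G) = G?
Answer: 9/5006 ≈ 0.0017978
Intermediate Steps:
A(J, I) = J/I (A(J, I) = (2*J)/((2*I)) = (2*J)*(1/(2*I)) = J/I)
p = 562 (p = -78 + (668 - 1*28) = -78 + (668 - 28) = -78 + 640 = 562)
E = 5006/9 (E = 562 + 4*(-13/9) = 562 - 52/9 = 5006/9 ≈ 556.22)
1/E = 1/(5006/9) = 9/5006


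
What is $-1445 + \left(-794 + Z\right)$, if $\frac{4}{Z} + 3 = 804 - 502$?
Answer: $- \frac{669457}{299} \approx -2239.0$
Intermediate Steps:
$Z = \frac{4}{299}$ ($Z = \frac{4}{-3 + \left(804 - 502\right)} = \frac{4}{-3 + 302} = \frac{4}{299} \approx 0.013378$)
$-1445 + \left(-794 + Z\right) = -1445 + \left(-794 + \frac{4}{299}\right) = -1445 - \frac{237402}{299} = - \frac{669457}{299}$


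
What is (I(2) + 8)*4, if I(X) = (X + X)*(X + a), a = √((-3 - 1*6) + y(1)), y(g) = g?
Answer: 64 + 32*I*√2 ≈ 64.0 + 45.255*I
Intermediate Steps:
a = 2*I*√2 (a = √((-3 - 1*6) + 1) = √((-3 - 6) + 1) = √(-9 + 1) = √(-8) = 2*I*√2 ≈ 2.8284*I)
I(X) = 2*X*(X + 2*I*√2) (I(X) = (X + X)*(X + 2*I*√2) = (2*X)*(X + 2*I*√2) = 2*X*(X + 2*I*√2))
(I(2) + 8)*4 = (2*2*(2 + 2*I*√2) + 8)*4 = ((8 + 8*I*√2) + 8)*4 = (16 + 8*I*√2)*4 = 64 + 32*I*√2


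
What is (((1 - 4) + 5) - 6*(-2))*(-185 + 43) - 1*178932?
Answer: -180920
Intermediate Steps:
(((1 - 4) + 5) - 6*(-2))*(-185 + 43) - 1*178932 = ((-3 + 5) + 12)*(-142) - 178932 = (2 + 12)*(-142) - 178932 = 14*(-142) - 178932 = -1988 - 178932 = -180920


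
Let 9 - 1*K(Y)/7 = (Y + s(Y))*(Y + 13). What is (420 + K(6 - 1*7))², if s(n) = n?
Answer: 423801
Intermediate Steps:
K(Y) = 63 - 14*Y*(13 + Y) (K(Y) = 63 - 7*(Y + Y)*(Y + 13) = 63 - 7*2*Y*(13 + Y) = 63 - 14*Y*(13 + Y))
(420 + K(6 - 1*7))² = (420 + (63 - 182*(6 - 1*7) - 14*(6 - 1*7)²))² = (420 + (63 - 182*(6 - 7) - 14*(6 - 7)²))² = (420 + (63 - 182*(-1) - 14*(-1)²))² = (420 + (63 + 182 - 14*1))² = (420 + (63 + 182 - 14))² = (420 + 231)² = 651² = 423801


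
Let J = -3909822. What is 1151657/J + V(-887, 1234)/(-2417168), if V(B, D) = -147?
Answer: -1391586851771/4725348312048 ≈ -0.29449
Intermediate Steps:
1151657/J + V(-887, 1234)/(-2417168) = 1151657/(-3909822) - 147/(-2417168) = 1151657*(-1/3909822) - 147*(-1/2417168) = -1151657/3909822 + 147/2417168 = -1391586851771/4725348312048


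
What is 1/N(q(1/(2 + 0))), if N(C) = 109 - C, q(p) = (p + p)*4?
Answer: 1/105 ≈ 0.0095238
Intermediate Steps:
q(p) = 8*p (q(p) = (2*p)*4 = 8*p)
1/N(q(1/(2 + 0))) = 1/(109 - 8/(2 + 0)) = 1/(109 - 8/2) = 1/(109 - 1*4) = 1/(109 - 4) = 1/105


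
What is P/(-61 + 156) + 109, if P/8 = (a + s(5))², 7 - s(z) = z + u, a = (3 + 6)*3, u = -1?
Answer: 3511/19 ≈ 184.79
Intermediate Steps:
a = 27 (a = 9*3 = 27)
s(z) = 8 - z (s(z) = 7 - (z - 1) = 7 - (-1 + z) = 7 + (1 - z) = 8 - z)
P = 7200 (P = 8*(27 + (8 - 1*5))² = 8*(27 + (8 - 5))² = 8*(27 + 3)² = 8*30² = 8*900 = 7200)
P/(-61 + 156) + 109 = 7200/(-61 + 156) + 109 = 7200/95 + 109 = 7200*(1/95) + 109 = 1440/19 + 109 = 3511/19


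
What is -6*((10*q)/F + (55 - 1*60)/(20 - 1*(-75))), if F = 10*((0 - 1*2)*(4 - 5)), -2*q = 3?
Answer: 183/38 ≈ 4.8158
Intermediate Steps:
q = -3/2 (q = -½*3 = -3/2 ≈ -1.5000)
F = 20 (F = 10*((0 - 2)*(-1)) = 10*(-2*(-1)) = 10*2 = 20)
-6*((10*q)/F + (55 - 1*60)/(20 - 1*(-75))) = -6*((10*(-3/2))/20 + (55 - 1*60)/(20 - 1*(-75))) = -6*(-15*1/20 + (55 - 60)/(20 + 75)) = -6*(-¾ - 5/95) = -6*(-¾ - 5*1/95) = -6*(-¾ - 1/19) = -6*(-61/76) = 183/38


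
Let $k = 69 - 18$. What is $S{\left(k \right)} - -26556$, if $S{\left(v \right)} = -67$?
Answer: $26489$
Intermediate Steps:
$k = 51$ ($k = 69 - 18 = 51$)
$S{\left(k \right)} - -26556 = -67 - -26556 = -67 + 26556 = 26489$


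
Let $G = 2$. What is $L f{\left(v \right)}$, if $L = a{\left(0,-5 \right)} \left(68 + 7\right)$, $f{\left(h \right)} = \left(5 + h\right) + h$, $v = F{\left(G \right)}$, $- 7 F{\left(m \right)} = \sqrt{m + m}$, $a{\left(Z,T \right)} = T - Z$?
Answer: $- \frac{11625}{7} \approx -1660.7$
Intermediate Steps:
$F{\left(m \right)} = - \frac{\sqrt{2} \sqrt{m}}{7}$ ($F{\left(m \right)} = - \frac{\sqrt{m + m}}{7} = - \frac{\sqrt{2 m}}{7} = - \frac{\sqrt{2} \sqrt{m}}{7}$)
$v = - \frac{2}{7}$ ($v = - \frac{\sqrt{2} \sqrt{2}}{7} = - \frac{2}{7} \approx -0.28571$)
$f{\left(h \right)} = 5 + 2 h$
$L = -375$ ($L = \left(-5 - 0\right) \left(68 + 7\right) = \left(-5 + 0\right) 75 = \left(-5\right) 75 = -375$)
$L f{\left(v \right)} = - 375 \left(5 + 2 \left(- \frac{2}{7}\right)\right) = - 375 \left(5 - \frac{4}{7}\right) = \left(-375\right) \frac{31}{7} = - \frac{11625}{7}$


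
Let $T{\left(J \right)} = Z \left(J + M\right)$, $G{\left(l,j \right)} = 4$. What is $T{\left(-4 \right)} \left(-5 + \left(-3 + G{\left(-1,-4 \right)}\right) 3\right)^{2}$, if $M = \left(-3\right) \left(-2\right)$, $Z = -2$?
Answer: $-16$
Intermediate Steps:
$M = 6$
$T{\left(J \right)} = -12 - 2 J$ ($T{\left(J \right)} = - 2 \left(J + 6\right) = - 2 \left(6 + J\right) = -12 - 2 J$)
$T{\left(-4 \right)} \left(-5 + \left(-3 + G{\left(-1,-4 \right)}\right) 3\right)^{2} = \left(-12 - -8\right) \left(-5 + \left(-3 + 4\right) 3\right)^{2} = \left(-12 + 8\right) \left(-5 + 1 \cdot 3\right)^{2} = - 4 \left(-5 + 3\right)^{2} = - 4 \left(-2\right)^{2} = \left(-4\right) 4 = -16$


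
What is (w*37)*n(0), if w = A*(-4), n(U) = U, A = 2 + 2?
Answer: 0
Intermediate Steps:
A = 4
w = -16 (w = 4*(-4) = -16)
(w*37)*n(0) = -16*37*0 = -592*0 = 0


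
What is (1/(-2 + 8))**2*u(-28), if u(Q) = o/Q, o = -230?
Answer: 115/504 ≈ 0.22817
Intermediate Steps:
u(Q) = -230/Q
(1/(-2 + 8))**2*u(-28) = (1/(-2 + 8))**2*(-230/(-28)) = (1/6)**2*(-230*(-1/28)) = (1/6)**2*(115/14) = (1/36)*(115/14) = 115/504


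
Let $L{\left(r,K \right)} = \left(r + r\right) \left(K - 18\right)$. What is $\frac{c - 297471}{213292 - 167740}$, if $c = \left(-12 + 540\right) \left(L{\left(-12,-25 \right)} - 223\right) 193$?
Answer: $\frac{27380955}{15184} \approx 1803.3$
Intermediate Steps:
$L{\left(r,K \right)} = 2 r \left(-18 + K\right)$
$c = 82440336$ ($c = \left(-12 + 540\right) \left(2 \left(-12\right) \left(-18 - 25\right) - 223\right) 193 = 528 \left(2 \left(-12\right) \left(-43\right) - 223\right) 193 = 528 \left(1032 - 223\right) 193 = 528 \cdot 809 \cdot 193 = 427152 \cdot 193 = 82440336$)
$\frac{c - 297471}{213292 - 167740} = \frac{82440336 - 297471}{213292 - 167740} = \frac{82142865}{45552} = 82142865 \cdot \frac{1}{45552} = \frac{27380955}{15184}$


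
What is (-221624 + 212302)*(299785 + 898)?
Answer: -2802966926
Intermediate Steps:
(-221624 + 212302)*(299785 + 898) = -9322*300683 = -2802966926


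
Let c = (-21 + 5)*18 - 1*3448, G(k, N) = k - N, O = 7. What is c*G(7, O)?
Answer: 0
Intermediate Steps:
c = -3736 (c = -16*18 - 3448 = -288 - 3448 = -3736)
c*G(7, O) = -3736*(7 - 1*7) = -3736*(7 - 7) = -3736*0 = 0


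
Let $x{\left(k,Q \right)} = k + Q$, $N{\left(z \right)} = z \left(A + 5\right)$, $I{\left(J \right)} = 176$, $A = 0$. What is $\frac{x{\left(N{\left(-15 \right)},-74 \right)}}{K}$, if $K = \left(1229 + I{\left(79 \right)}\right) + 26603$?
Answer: $- \frac{149}{28008} \approx -0.0053199$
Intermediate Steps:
$N{\left(z \right)} = 5 z$ ($N{\left(z \right)} = z \left(0 + 5\right) = z 5 = 5 z$)
$x{\left(k,Q \right)} = Q + k$
$K = 28008$ ($K = \left(1229 + 176\right) + 26603 = 1405 + 26603 = 28008$)
$\frac{x{\left(N{\left(-15 \right)},-74 \right)}}{K} = \frac{-74 + 5 \left(-15\right)}{28008} = \left(-74 - 75\right) \frac{1}{28008} = \left(-149\right) \frac{1}{28008} = - \frac{149}{28008}$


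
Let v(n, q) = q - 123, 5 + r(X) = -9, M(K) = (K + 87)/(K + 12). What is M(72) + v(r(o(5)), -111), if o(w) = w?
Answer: -6499/28 ≈ -232.11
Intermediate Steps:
M(K) = (87 + K)/(12 + K)
r(X) = -14 (r(X) = -5 - 9 = -14)
v(n, q) = -123 + q
M(72) + v(r(o(5)), -111) = (87 + 72)/(12 + 72) + (-123 - 111) = 159/84 - 234 = (1/84)*159 - 234 = 53/28 - 234 = -6499/28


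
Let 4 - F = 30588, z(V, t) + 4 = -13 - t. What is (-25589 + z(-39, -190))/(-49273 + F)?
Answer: 2824/8873 ≈ 0.31827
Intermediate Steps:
z(V, t) = -17 - t (z(V, t) = -4 + (-13 - t) = -17 - t)
F = -30584 (F = 4 - 1*30588 = 4 - 30588 = -30584)
(-25589 + z(-39, -190))/(-49273 + F) = (-25589 + (-17 - 1*(-190)))/(-49273 - 30584) = (-25589 + (-17 + 190))/(-79857) = (-25589 + 173)*(-1/79857) = -25416*(-1/79857) = 2824/8873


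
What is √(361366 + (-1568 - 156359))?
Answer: √203439 ≈ 451.04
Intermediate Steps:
√(361366 + (-1568 - 156359)) = √(361366 - 157927) = √203439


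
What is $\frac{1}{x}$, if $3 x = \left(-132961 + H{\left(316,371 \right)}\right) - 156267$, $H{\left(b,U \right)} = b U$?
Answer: $- \frac{3}{171992} \approx -1.7443 \cdot 10^{-5}$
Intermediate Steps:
$H{\left(b,U \right)} = U b$
$x = - \frac{171992}{3}$ ($x = \frac{\left(-132961 + 371 \cdot 316\right) - 156267}{3} = \frac{\left(-132961 + 117236\right) - 156267}{3} = \frac{-15725 - 156267}{3} = \frac{1}{3} \left(-171992\right) = - \frac{171992}{3} \approx -57331.0$)
$\frac{1}{x} = \frac{1}{- \frac{171992}{3}} = - \frac{3}{171992}$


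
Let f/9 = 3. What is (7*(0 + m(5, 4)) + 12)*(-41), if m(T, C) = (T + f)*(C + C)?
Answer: -73964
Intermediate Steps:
f = 27 (f = 9*3 = 27)
m(T, C) = 2*C*(27 + T) (m(T, C) = (T + 27)*(C + C) = (27 + T)*(2*C) = 2*C*(27 + T))
(7*(0 + m(5, 4)) + 12)*(-41) = (7*(0 + 2*4*(27 + 5)) + 12)*(-41) = (7*(0 + 2*4*32) + 12)*(-41) = (7*(0 + 256) + 12)*(-41) = (7*256 + 12)*(-41) = (1792 + 12)*(-41) = 1804*(-41) = -73964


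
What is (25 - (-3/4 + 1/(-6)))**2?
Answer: 96721/144 ≈ 671.67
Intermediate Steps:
(25 - (-3/4 + 1/(-6)))**2 = (25 - (-3*1/4 + 1*(-1/6)))**2 = (25 - (-3/4 - 1/6))**2 = (25 - 1*(-11/12))**2 = (25 + 11/12)**2 = (311/12)**2 = 96721/144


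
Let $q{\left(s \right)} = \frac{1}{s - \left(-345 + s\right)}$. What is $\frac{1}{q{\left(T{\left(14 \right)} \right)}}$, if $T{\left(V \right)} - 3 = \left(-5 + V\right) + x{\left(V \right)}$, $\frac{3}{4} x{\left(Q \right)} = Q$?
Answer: $345$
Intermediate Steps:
$x{\left(Q \right)} = \frac{4 Q}{3}$
$T{\left(V \right)} = -2 + \frac{7 V}{3}$ ($T{\left(V \right)} = 3 + \left(\left(-5 + V\right) + \frac{4 V}{3}\right) = 3 + \left(-5 + \frac{7 V}{3}\right) = -2 + \frac{7 V}{3}$)
$q{\left(s \right)} = \frac{1}{345}$
$\frac{1}{q{\left(T{\left(14 \right)} \right)}} = \frac{1}{\frac{1}{345}} = 345$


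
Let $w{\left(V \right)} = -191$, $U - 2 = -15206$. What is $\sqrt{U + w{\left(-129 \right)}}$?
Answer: $i \sqrt{15395} \approx 124.08 i$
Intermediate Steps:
$U = -15204$ ($U = 2 - 15206 = -15204$)
$\sqrt{U + w{\left(-129 \right)}} = \sqrt{-15204 - 191} = \sqrt{-15395} = i \sqrt{15395}$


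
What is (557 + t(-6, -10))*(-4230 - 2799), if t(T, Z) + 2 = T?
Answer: -3858921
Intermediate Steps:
t(T, Z) = -2 + T
(557 + t(-6, -10))*(-4230 - 2799) = (557 + (-2 - 6))*(-4230 - 2799) = (557 - 8)*(-7029) = 549*(-7029) = -3858921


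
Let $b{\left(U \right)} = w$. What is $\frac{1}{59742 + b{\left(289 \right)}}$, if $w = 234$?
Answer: $\frac{1}{59976} \approx 1.6673 \cdot 10^{-5}$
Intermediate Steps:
$b{\left(U \right)} = 234$
$\frac{1}{59742 + b{\left(289 \right)}} = \frac{1}{59742 + 234} = \frac{1}{59976}$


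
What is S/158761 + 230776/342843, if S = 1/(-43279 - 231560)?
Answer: 1118846010251429/1662168174791533 ≈ 0.67312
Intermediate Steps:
S = -1/274839 (S = 1/(-274839) = -1/274839 ≈ -3.6385e-6)
S/158761 + 230776/342843 = -1/274839/158761 + 230776/342843 = -1/274839*1/158761 + 230776*(1/342843) = -1/43633714479 + 230776/342843 = 1118846010251429/1662168174791533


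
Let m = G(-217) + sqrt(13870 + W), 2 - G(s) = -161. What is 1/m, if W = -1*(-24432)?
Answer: -163/11733 + sqrt(38302)/11733 ≈ 0.0027878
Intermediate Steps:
W = 24432
G(s) = 163 (G(s) = 2 - 1*(-161) = 2 + 161 = 163)
m = 163 + sqrt(38302) (m = 163 + sqrt(13870 + 24432) = 163 + sqrt(38302) ≈ 358.71)
1/m = 1/(163 + sqrt(38302))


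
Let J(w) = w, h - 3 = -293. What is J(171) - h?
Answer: 461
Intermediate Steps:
h = -290 (h = 3 - 293 = -290)
J(171) - h = 171 - 1*(-290) = 171 + 290 = 461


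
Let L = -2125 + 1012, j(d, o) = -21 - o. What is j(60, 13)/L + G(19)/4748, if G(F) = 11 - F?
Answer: 38132/1321131 ≈ 0.028863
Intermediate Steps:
L = -1113
j(60, 13)/L + G(19)/4748 = (-21 - 1*13)/(-1113) + (11 - 1*19)/4748 = (-21 - 13)*(-1/1113) + (11 - 19)*(1/4748) = -34*(-1/1113) - 8*1/4748 = 34/1113 - 2/1187 = 38132/1321131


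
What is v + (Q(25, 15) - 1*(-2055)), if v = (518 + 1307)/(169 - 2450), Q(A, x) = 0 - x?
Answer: 4651415/2281 ≈ 2039.2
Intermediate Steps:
Q(A, x) = -x
v = -1825/2281 (v = 1825/(-2281) = 1825*(-1/2281) = -1825/2281 ≈ -0.80009)
v + (Q(25, 15) - 1*(-2055)) = -1825/2281 + (-1*15 - 1*(-2055)) = -1825/2281 + (-15 + 2055) = -1825/2281 + 2040 = 4651415/2281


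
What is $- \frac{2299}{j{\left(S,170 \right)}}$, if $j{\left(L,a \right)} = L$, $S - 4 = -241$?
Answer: $\frac{2299}{237} \approx 9.7004$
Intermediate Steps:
$S = -237$ ($S = 4 - 241 = -237$)
$- \frac{2299}{j{\left(S,170 \right)}} = - \frac{2299}{-237} = \left(-2299\right) \left(- \frac{1}{237}\right) = \frac{2299}{237}$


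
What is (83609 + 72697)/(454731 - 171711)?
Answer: 26051/47170 ≈ 0.55228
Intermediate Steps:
(83609 + 72697)/(454731 - 171711) = 156306/283020 = 156306*(1/283020) = 26051/47170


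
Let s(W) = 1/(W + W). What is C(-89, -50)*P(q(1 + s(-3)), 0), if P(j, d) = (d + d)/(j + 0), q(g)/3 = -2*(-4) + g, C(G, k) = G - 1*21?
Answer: 0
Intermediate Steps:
s(W) = 1/(2*W)
C(G, k) = -21 + G (C(G, k) = G - 21 = -21 + G)
q(g) = 24 + 3*g (q(g) = 3*(-2*(-4) + g) = 3*(8 + g) = 24 + 3*g)
P(j, d) = 2*d/j (P(j, d) = (2*d)/j = 2*d/j)
C(-89, -50)*P(q(1 + s(-3)), 0) = (-21 - 89)*(2*0/(24 + 3*(1 + (½)/(-3)))) = -220*0/(24 + 3*(1 + (½)*(-⅓))) = -220*0/(24 + 3*(1 - ⅙)) = -220*0/(24 + 3*(⅚)) = -220*0/(24 + 5/2) = -220*0/53/2 = -220*0*2/53 = -110*0 = 0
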